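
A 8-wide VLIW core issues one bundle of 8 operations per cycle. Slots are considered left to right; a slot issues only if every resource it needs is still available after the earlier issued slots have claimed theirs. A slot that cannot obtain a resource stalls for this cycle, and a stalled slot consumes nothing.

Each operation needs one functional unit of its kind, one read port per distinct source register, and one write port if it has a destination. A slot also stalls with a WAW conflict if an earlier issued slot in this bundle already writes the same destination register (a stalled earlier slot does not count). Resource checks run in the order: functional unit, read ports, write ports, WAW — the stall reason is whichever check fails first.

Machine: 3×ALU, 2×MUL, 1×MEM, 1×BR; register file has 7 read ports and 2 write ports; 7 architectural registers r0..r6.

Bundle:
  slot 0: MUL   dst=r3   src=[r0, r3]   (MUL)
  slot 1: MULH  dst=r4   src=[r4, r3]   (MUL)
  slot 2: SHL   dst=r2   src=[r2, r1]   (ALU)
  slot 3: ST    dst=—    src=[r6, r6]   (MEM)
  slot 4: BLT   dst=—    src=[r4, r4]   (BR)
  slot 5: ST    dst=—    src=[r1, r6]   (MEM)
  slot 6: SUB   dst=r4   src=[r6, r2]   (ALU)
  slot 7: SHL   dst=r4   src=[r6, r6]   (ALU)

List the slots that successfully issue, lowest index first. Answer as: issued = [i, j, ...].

issued = [0, 1, 3, 4]

(0) want 1×MUL +2rd +1wr — yes → AL3|MU1|ME1|BR1|rd5|wr1
(1) want 1×MUL +2rd +1wr — yes → AL3|MU0|ME1|BR1|rd3|wr0
(2) want 1×ALU +2rd +1wr — WR_PORT → AL3|MU0|ME1|BR1|rd3|wr0
(3) want 1×MEM +1rd +0wr — yes → AL3|MU0|ME0|BR1|rd2|wr0
(4) want 1×BR +1rd +0wr — yes → AL3|MU0|ME0|BR0|rd1|wr0
(5) want 1×MEM +2rd +0wr — FU → AL3|MU0|ME0|BR0|rd1|wr0
(6) want 1×ALU +2rd +1wr — RD_PORT → AL3|MU0|ME0|BR0|rd1|wr0
(7) want 1×ALU +1rd +1wr — WR_PORT → AL3|MU0|ME0|BR0|rd1|wr0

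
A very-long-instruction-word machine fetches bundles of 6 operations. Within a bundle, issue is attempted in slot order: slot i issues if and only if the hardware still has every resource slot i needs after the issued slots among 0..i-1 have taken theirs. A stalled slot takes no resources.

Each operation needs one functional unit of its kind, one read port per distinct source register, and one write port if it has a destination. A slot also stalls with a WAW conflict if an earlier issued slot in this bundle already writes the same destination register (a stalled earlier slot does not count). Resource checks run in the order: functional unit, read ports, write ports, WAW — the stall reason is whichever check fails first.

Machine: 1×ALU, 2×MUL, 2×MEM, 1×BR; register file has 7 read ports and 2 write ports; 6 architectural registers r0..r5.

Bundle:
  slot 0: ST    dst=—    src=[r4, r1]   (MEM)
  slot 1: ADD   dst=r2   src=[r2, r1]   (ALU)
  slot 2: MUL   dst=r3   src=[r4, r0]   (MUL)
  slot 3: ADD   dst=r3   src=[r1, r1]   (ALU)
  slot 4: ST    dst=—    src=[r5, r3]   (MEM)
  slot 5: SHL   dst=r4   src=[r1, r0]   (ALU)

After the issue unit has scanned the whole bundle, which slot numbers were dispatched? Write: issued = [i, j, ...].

#0 MEM src=r4,r1 dispatched  <A:1 Mu:2 Ld:1 B:1 rd:5 wr:2>
#1 ALU src=r2,r1 dispatched  <A:0 Mu:2 Ld:1 B:1 rd:3 wr:1>
#2 MUL src=r4,r0 dispatched  <A:0 Mu:1 Ld:1 B:1 rd:1 wr:0>
#3 ALU src=r1,r1 held:FU  <A:0 Mu:1 Ld:1 B:1 rd:1 wr:0>
#4 MEM src=r5,r3 held:RD_PORT  <A:0 Mu:1 Ld:1 B:1 rd:1 wr:0>
#5 ALU src=r1,r0 held:FU  <A:0 Mu:1 Ld:1 B:1 rd:1 wr:0>

issued = [0, 1, 2]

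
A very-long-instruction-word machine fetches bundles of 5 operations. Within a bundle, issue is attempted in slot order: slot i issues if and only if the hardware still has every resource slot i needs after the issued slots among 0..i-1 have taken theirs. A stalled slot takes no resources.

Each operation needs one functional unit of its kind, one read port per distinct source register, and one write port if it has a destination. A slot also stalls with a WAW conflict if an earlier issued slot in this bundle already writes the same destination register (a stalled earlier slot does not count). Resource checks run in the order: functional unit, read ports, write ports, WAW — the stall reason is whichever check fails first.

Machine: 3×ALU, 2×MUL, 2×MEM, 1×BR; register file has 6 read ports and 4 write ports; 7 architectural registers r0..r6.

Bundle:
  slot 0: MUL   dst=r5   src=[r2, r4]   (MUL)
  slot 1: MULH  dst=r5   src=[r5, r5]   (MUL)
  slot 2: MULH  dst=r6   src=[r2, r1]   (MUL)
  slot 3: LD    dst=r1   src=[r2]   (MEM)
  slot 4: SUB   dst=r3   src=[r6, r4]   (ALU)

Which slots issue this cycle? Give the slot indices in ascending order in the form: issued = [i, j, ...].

issued = [0, 2, 3]

[0] MUL needs rd=2 wr=1: ok; after: ALU=3 MUL=1 MEM=2 BR=1, R=4, W=3
[1] MUL needs rd=1 wr=1: WAW; after: ALU=3 MUL=1 MEM=2 BR=1, R=4, W=3
[2] MUL needs rd=2 wr=1: ok; after: ALU=3 MUL=0 MEM=2 BR=1, R=2, W=2
[3] MEM needs rd=1 wr=1: ok; after: ALU=3 MUL=0 MEM=1 BR=1, R=1, W=1
[4] ALU needs rd=2 wr=1: RD_PORT; after: ALU=3 MUL=0 MEM=1 BR=1, R=1, W=1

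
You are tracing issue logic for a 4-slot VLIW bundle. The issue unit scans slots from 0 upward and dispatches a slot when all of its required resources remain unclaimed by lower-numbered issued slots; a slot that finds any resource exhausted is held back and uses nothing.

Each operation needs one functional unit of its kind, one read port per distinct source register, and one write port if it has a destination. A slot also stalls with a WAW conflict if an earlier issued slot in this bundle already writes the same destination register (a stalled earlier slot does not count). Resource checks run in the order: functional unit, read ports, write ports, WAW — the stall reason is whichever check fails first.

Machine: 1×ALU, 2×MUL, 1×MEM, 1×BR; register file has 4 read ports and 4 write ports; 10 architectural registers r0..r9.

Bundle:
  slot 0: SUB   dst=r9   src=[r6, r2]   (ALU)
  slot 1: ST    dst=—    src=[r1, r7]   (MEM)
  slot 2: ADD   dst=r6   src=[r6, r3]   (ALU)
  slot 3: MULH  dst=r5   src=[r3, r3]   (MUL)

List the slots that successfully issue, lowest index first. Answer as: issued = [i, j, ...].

issued = [0, 1]

#0 ALU src=r6,r2 dispatched  <A:0 Mu:2 Ld:1 B:1 rd:2 wr:3>
#1 MEM src=r1,r7 dispatched  <A:0 Mu:2 Ld:0 B:1 rd:0 wr:3>
#2 ALU src=r6,r3 held:FU  <A:0 Mu:2 Ld:0 B:1 rd:0 wr:3>
#3 MUL src=r3,r3 held:RD_PORT  <A:0 Mu:2 Ld:0 B:1 rd:0 wr:3>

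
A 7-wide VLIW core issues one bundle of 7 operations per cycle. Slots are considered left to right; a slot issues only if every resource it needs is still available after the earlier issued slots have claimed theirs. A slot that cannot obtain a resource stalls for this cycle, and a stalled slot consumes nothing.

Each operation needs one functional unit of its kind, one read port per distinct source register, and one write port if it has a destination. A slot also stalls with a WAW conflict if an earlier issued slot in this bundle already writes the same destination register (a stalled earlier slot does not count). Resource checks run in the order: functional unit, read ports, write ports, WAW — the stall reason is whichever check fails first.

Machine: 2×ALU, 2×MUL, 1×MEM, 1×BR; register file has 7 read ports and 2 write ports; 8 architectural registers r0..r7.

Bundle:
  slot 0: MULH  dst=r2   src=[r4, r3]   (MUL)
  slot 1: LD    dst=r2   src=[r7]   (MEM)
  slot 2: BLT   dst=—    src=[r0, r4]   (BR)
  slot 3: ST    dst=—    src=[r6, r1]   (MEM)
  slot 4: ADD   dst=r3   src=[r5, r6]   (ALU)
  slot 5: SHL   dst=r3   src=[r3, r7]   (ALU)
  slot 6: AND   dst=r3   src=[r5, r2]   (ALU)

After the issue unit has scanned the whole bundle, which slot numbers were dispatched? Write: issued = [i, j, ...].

  0. MUL→r2 ⇒ go  {2A/1Mu/1Ld/1B | 5r 1w}
  1. MEM→r2 ⇒ no(WAW)  {2A/1Mu/1Ld/1B | 5r 1w}
  2. BR ⇒ go  {2A/1Mu/1Ld/0B | 3r 1w}
  3. MEM ⇒ go  {2A/1Mu/0Ld/0B | 1r 1w}
  4. ALU→r3 ⇒ no(RD_PORT)  {2A/1Mu/0Ld/0B | 1r 1w}
  5. ALU→r3 ⇒ no(RD_PORT)  {2A/1Mu/0Ld/0B | 1r 1w}
  6. ALU→r3 ⇒ no(RD_PORT)  {2A/1Mu/0Ld/0B | 1r 1w}

issued = [0, 2, 3]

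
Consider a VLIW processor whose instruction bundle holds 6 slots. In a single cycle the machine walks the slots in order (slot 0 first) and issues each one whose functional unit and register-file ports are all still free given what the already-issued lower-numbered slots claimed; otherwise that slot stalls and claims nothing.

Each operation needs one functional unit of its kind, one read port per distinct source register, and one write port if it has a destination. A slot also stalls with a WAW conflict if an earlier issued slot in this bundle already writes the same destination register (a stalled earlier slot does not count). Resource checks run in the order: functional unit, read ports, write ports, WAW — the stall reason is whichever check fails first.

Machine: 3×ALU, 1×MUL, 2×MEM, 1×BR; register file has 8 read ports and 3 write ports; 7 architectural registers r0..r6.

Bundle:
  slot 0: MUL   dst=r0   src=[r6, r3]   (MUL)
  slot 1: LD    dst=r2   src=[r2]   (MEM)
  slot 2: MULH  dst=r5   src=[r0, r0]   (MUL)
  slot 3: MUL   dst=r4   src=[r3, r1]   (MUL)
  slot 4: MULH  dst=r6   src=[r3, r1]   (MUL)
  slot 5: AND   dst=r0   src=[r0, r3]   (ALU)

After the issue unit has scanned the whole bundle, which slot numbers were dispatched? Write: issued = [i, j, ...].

issued = [0, 1]

slot 0 (MUL): ISSUE — free A3,Mu0,Ld2,B1 rp6 wp2
slot 1 (MEM): ISSUE — free A3,Mu0,Ld1,B1 rp5 wp1
slot 2 (MUL): stall FU — free A3,Mu0,Ld1,B1 rp5 wp1
slot 3 (MUL): stall FU — free A3,Mu0,Ld1,B1 rp5 wp1
slot 4 (MUL): stall FU — free A3,Mu0,Ld1,B1 rp5 wp1
slot 5 (ALU): stall WAW — free A3,Mu0,Ld1,B1 rp5 wp1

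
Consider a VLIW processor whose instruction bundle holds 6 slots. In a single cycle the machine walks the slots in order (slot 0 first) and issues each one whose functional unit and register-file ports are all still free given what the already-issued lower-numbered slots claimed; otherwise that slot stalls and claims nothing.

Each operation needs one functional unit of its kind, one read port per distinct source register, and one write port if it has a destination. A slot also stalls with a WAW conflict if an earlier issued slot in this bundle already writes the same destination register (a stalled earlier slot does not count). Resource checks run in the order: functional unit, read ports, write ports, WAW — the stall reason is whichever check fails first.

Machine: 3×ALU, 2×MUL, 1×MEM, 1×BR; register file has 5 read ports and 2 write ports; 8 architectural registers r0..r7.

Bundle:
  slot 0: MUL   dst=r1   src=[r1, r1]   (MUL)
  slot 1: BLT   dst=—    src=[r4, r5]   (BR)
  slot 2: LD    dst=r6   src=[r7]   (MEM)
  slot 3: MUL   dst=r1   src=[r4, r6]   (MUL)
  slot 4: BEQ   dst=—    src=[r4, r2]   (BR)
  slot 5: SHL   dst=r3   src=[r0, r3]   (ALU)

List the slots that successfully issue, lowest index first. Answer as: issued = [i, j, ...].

issued = [0, 1, 2]

slot 0 (MUL): ISSUE — free A3,Mu1,Ld1,B1 rp4 wp1
slot 1 (BR): ISSUE — free A3,Mu1,Ld1,B0 rp2 wp1
slot 2 (MEM): ISSUE — free A3,Mu1,Ld0,B0 rp1 wp0
slot 3 (MUL): stall RD_PORT — free A3,Mu1,Ld0,B0 rp1 wp0
slot 4 (BR): stall FU — free A3,Mu1,Ld0,B0 rp1 wp0
slot 5 (ALU): stall RD_PORT — free A3,Mu1,Ld0,B0 rp1 wp0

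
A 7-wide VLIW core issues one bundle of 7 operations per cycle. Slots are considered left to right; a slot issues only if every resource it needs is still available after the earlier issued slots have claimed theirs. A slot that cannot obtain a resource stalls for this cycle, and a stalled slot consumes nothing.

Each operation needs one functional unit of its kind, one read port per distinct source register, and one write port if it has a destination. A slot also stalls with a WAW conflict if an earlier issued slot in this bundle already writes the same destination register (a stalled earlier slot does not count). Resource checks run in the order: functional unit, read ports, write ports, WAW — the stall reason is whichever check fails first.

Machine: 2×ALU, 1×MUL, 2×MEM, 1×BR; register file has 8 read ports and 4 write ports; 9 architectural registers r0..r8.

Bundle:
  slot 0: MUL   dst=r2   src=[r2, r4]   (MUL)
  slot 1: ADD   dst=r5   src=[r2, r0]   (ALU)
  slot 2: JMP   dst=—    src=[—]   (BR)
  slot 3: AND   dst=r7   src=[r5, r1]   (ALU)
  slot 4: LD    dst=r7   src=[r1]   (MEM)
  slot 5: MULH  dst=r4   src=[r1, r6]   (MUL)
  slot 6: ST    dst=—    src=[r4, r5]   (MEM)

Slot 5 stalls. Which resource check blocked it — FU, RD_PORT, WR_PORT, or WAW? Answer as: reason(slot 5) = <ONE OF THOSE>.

  0. MUL→r2 ⇒ go  {2A/0Mu/2Ld/1B | 6r 3w}
  1. ALU→r5 ⇒ go  {1A/0Mu/2Ld/1B | 4r 2w}
  2. BR ⇒ go  {1A/0Mu/2Ld/0B | 4r 2w}
  3. ALU→r7 ⇒ go  {0A/0Mu/2Ld/0B | 2r 1w}
  4. MEM→r7 ⇒ no(WAW)  {0A/0Mu/2Ld/0B | 2r 1w}
  5. MUL→r4 ⇒ no(FU)  {0A/0Mu/2Ld/0B | 2r 1w}
  6. MEM ⇒ go  {0A/0Mu/1Ld/0B | 0r 1w}

reason(slot 5) = FU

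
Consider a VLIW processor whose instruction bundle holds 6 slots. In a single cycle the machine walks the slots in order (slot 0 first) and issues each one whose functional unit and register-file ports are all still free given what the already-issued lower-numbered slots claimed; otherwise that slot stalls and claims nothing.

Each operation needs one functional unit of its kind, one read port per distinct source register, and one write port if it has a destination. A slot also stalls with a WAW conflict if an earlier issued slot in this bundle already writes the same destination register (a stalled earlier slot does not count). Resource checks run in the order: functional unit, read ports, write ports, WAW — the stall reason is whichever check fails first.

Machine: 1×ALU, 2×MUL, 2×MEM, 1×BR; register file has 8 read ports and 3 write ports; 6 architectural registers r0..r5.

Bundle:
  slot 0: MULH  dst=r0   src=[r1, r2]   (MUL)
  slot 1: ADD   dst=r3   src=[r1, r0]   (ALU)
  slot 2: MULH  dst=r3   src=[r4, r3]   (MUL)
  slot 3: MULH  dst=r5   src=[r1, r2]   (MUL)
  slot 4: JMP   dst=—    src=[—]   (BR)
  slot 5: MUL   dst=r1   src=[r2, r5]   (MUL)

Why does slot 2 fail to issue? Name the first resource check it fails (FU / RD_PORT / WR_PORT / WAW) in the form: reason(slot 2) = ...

[0] MUL needs rd=2 wr=1: ok; after: ALU=1 MUL=1 MEM=2 BR=1, R=6, W=2
[1] ALU needs rd=2 wr=1: ok; after: ALU=0 MUL=1 MEM=2 BR=1, R=4, W=1
[2] MUL needs rd=2 wr=1: WAW; after: ALU=0 MUL=1 MEM=2 BR=1, R=4, W=1
[3] MUL needs rd=2 wr=1: ok; after: ALU=0 MUL=0 MEM=2 BR=1, R=2, W=0
[4] BR needs rd=0 wr=0: ok; after: ALU=0 MUL=0 MEM=2 BR=0, R=2, W=0
[5] MUL needs rd=2 wr=1: FU; after: ALU=0 MUL=0 MEM=2 BR=0, R=2, W=0

reason(slot 2) = WAW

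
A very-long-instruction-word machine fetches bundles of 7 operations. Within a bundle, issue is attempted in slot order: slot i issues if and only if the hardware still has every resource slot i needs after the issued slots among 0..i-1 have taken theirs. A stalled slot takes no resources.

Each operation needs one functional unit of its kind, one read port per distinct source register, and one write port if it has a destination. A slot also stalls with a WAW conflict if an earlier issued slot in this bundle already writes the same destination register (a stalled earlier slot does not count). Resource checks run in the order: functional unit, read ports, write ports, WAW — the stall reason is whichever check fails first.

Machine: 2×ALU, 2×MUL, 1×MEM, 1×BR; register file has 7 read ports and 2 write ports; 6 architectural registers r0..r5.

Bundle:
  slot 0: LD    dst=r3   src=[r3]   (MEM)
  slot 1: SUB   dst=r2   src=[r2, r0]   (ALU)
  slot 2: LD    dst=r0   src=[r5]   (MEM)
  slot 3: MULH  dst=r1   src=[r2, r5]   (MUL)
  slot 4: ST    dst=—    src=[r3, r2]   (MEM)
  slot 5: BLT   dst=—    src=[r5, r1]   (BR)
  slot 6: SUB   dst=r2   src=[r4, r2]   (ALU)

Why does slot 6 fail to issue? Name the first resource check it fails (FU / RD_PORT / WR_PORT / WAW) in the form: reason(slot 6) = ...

reason(slot 6) = WR_PORT

slot 0 (MEM): ISSUE — free A2,Mu2,Ld0,B1 rp6 wp1
slot 1 (ALU): ISSUE — free A1,Mu2,Ld0,B1 rp4 wp0
slot 2 (MEM): stall FU — free A1,Mu2,Ld0,B1 rp4 wp0
slot 3 (MUL): stall WR_PORT — free A1,Mu2,Ld0,B1 rp4 wp0
slot 4 (MEM): stall FU — free A1,Mu2,Ld0,B1 rp4 wp0
slot 5 (BR): ISSUE — free A1,Mu2,Ld0,B0 rp2 wp0
slot 6 (ALU): stall WR_PORT — free A1,Mu2,Ld0,B0 rp2 wp0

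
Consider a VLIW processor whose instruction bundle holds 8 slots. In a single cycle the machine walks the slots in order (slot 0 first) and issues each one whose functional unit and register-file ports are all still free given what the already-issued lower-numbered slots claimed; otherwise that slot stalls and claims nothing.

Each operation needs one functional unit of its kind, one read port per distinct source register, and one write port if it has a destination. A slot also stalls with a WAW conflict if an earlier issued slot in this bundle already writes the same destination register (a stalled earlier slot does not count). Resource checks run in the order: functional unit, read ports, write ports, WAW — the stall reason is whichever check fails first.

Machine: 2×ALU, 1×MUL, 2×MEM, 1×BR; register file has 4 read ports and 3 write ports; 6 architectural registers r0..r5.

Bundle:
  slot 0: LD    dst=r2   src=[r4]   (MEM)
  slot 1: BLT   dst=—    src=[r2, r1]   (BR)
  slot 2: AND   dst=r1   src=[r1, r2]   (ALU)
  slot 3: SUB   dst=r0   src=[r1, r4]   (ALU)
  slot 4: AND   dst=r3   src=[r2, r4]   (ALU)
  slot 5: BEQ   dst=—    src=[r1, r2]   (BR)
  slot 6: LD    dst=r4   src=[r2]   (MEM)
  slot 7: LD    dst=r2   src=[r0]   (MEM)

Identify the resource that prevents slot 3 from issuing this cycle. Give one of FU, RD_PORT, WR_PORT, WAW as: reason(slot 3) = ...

reason(slot 3) = RD_PORT

slot 0 (MEM): ISSUE — free A2,Mu1,Ld1,B1 rp3 wp2
slot 1 (BR): ISSUE — free A2,Mu1,Ld1,B0 rp1 wp2
slot 2 (ALU): stall RD_PORT — free A2,Mu1,Ld1,B0 rp1 wp2
slot 3 (ALU): stall RD_PORT — free A2,Mu1,Ld1,B0 rp1 wp2
slot 4 (ALU): stall RD_PORT — free A2,Mu1,Ld1,B0 rp1 wp2
slot 5 (BR): stall FU — free A2,Mu1,Ld1,B0 rp1 wp2
slot 6 (MEM): ISSUE — free A2,Mu1,Ld0,B0 rp0 wp1
slot 7 (MEM): stall FU — free A2,Mu1,Ld0,B0 rp0 wp1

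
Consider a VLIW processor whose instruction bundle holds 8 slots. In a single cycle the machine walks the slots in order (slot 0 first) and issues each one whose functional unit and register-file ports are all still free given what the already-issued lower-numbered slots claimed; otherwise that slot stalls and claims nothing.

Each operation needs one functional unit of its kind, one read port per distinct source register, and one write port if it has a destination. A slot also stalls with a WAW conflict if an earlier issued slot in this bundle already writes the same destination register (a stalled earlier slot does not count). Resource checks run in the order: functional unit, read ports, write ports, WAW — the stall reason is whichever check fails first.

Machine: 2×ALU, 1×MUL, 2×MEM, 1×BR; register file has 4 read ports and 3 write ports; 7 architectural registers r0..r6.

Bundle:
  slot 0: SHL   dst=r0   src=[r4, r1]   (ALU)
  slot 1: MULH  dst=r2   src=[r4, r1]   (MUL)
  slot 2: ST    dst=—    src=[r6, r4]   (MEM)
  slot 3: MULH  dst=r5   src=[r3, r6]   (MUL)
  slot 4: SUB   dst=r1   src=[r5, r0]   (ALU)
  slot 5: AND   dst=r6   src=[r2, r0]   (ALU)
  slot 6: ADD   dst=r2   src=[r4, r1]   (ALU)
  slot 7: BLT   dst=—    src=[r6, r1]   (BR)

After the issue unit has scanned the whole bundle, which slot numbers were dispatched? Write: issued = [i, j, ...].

issued = [0, 1]

  0. ALU→r0 ⇒ go  {1A/1Mu/2Ld/1B | 2r 2w}
  1. MUL→r2 ⇒ go  {1A/0Mu/2Ld/1B | 0r 1w}
  2. MEM ⇒ no(RD_PORT)  {1A/0Mu/2Ld/1B | 0r 1w}
  3. MUL→r5 ⇒ no(FU)  {1A/0Mu/2Ld/1B | 0r 1w}
  4. ALU→r1 ⇒ no(RD_PORT)  {1A/0Mu/2Ld/1B | 0r 1w}
  5. ALU→r6 ⇒ no(RD_PORT)  {1A/0Mu/2Ld/1B | 0r 1w}
  6. ALU→r2 ⇒ no(RD_PORT)  {1A/0Mu/2Ld/1B | 0r 1w}
  7. BR ⇒ no(RD_PORT)  {1A/0Mu/2Ld/1B | 0r 1w}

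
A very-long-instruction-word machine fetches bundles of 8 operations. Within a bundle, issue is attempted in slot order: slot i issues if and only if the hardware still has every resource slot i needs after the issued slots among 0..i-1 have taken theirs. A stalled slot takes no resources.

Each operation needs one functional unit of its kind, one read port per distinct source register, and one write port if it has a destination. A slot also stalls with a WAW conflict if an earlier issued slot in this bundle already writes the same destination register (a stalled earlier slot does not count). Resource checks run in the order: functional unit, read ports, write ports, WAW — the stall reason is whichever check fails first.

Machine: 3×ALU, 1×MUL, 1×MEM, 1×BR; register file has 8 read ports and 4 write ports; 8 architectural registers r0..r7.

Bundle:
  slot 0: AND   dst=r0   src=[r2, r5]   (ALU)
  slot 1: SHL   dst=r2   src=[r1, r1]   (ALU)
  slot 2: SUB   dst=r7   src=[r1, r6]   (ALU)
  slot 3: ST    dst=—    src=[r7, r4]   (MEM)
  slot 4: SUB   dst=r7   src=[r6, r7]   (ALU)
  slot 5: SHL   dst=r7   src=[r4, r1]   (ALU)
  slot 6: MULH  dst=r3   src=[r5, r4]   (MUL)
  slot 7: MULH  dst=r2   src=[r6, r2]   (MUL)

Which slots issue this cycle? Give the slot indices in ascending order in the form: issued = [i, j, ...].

  0. ALU→r0 ⇒ go  {2A/1Mu/1Ld/1B | 6r 3w}
  1. ALU→r2 ⇒ go  {1A/1Mu/1Ld/1B | 5r 2w}
  2. ALU→r7 ⇒ go  {0A/1Mu/1Ld/1B | 3r 1w}
  3. MEM ⇒ go  {0A/1Mu/0Ld/1B | 1r 1w}
  4. ALU→r7 ⇒ no(FU)  {0A/1Mu/0Ld/1B | 1r 1w}
  5. ALU→r7 ⇒ no(FU)  {0A/1Mu/0Ld/1B | 1r 1w}
  6. MUL→r3 ⇒ no(RD_PORT)  {0A/1Mu/0Ld/1B | 1r 1w}
  7. MUL→r2 ⇒ no(RD_PORT)  {0A/1Mu/0Ld/1B | 1r 1w}

issued = [0, 1, 2, 3]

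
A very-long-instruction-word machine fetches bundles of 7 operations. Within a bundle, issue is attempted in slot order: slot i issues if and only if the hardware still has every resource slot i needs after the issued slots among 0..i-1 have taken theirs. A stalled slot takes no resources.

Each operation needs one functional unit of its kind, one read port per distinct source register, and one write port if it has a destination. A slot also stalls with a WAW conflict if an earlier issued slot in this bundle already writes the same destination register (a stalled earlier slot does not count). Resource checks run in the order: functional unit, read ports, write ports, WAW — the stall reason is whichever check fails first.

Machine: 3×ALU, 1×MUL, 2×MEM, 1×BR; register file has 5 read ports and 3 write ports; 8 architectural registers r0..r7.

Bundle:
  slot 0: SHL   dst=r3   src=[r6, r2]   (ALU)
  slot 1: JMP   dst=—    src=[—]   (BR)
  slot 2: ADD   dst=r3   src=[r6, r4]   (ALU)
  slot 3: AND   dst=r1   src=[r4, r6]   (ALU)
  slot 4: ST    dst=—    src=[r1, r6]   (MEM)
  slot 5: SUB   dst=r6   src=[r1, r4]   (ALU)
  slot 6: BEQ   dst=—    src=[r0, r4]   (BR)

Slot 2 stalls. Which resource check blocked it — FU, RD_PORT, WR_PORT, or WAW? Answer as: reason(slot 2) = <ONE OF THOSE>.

[0] ALU needs rd=2 wr=1: ok; after: ALU=2 MUL=1 MEM=2 BR=1, R=3, W=2
[1] BR needs rd=0 wr=0: ok; after: ALU=2 MUL=1 MEM=2 BR=0, R=3, W=2
[2] ALU needs rd=2 wr=1: WAW; after: ALU=2 MUL=1 MEM=2 BR=0, R=3, W=2
[3] ALU needs rd=2 wr=1: ok; after: ALU=1 MUL=1 MEM=2 BR=0, R=1, W=1
[4] MEM needs rd=2 wr=0: RD_PORT; after: ALU=1 MUL=1 MEM=2 BR=0, R=1, W=1
[5] ALU needs rd=2 wr=1: RD_PORT; after: ALU=1 MUL=1 MEM=2 BR=0, R=1, W=1
[6] BR needs rd=2 wr=0: FU; after: ALU=1 MUL=1 MEM=2 BR=0, R=1, W=1

reason(slot 2) = WAW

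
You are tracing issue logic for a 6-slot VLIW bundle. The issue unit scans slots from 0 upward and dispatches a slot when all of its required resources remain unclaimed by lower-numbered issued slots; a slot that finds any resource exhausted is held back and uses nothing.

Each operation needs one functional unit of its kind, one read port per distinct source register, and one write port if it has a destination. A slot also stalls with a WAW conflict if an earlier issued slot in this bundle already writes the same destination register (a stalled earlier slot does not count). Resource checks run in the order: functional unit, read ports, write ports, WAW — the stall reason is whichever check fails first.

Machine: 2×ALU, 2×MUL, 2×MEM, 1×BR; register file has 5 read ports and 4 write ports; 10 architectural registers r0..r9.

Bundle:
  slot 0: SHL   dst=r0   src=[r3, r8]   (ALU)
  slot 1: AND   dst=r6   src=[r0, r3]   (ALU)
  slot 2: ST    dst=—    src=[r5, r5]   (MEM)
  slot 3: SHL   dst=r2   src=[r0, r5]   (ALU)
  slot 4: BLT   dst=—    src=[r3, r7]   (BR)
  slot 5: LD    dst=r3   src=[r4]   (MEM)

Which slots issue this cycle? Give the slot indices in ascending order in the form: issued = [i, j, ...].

issued = [0, 1, 2]

(0) want 1×ALU +2rd +1wr — yes → AL1|MU2|ME2|BR1|rd3|wr3
(1) want 1×ALU +2rd +1wr — yes → AL0|MU2|ME2|BR1|rd1|wr2
(2) want 1×MEM +1rd +0wr — yes → AL0|MU2|ME1|BR1|rd0|wr2
(3) want 1×ALU +2rd +1wr — FU → AL0|MU2|ME1|BR1|rd0|wr2
(4) want 1×BR +2rd +0wr — RD_PORT → AL0|MU2|ME1|BR1|rd0|wr2
(5) want 1×MEM +1rd +1wr — RD_PORT → AL0|MU2|ME1|BR1|rd0|wr2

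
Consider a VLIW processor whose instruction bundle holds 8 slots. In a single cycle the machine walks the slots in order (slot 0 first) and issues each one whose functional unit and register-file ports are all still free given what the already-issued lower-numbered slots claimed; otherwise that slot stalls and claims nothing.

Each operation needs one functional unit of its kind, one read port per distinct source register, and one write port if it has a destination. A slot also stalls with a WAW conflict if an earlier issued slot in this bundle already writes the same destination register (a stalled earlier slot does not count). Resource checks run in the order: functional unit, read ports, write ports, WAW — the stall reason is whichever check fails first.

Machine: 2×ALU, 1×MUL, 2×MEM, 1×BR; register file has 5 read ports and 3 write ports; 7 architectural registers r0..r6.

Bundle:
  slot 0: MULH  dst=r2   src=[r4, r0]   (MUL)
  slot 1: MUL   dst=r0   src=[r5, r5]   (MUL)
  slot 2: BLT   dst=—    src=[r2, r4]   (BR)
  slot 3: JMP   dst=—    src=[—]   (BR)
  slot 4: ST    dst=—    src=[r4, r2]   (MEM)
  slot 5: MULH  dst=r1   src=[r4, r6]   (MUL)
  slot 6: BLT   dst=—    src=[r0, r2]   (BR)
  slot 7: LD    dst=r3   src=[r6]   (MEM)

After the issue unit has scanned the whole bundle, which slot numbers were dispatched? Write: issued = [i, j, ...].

slot 0 (MUL): ISSUE — free A2,Mu0,Ld2,B1 rp3 wp2
slot 1 (MUL): stall FU — free A2,Mu0,Ld2,B1 rp3 wp2
slot 2 (BR): ISSUE — free A2,Mu0,Ld2,B0 rp1 wp2
slot 3 (BR): stall FU — free A2,Mu0,Ld2,B0 rp1 wp2
slot 4 (MEM): stall RD_PORT — free A2,Mu0,Ld2,B0 rp1 wp2
slot 5 (MUL): stall FU — free A2,Mu0,Ld2,B0 rp1 wp2
slot 6 (BR): stall FU — free A2,Mu0,Ld2,B0 rp1 wp2
slot 7 (MEM): ISSUE — free A2,Mu0,Ld1,B0 rp0 wp1

issued = [0, 2, 7]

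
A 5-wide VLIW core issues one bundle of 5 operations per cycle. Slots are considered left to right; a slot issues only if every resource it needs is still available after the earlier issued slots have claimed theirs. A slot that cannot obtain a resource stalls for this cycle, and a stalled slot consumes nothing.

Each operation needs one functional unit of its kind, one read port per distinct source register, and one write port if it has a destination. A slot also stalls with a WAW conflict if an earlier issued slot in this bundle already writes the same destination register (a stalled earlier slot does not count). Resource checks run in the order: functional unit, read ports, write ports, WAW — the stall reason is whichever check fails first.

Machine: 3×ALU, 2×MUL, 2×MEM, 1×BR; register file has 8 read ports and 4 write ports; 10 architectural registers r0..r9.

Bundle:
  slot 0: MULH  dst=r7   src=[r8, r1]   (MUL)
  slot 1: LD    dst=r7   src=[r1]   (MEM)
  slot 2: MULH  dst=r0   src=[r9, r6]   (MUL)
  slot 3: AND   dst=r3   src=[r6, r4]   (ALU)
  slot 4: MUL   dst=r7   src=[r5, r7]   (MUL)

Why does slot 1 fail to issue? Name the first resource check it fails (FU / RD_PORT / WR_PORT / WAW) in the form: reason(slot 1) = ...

[0] MUL needs rd=2 wr=1: ok; after: ALU=3 MUL=1 MEM=2 BR=1, R=6, W=3
[1] MEM needs rd=1 wr=1: WAW; after: ALU=3 MUL=1 MEM=2 BR=1, R=6, W=3
[2] MUL needs rd=2 wr=1: ok; after: ALU=3 MUL=0 MEM=2 BR=1, R=4, W=2
[3] ALU needs rd=2 wr=1: ok; after: ALU=2 MUL=0 MEM=2 BR=1, R=2, W=1
[4] MUL needs rd=2 wr=1: FU; after: ALU=2 MUL=0 MEM=2 BR=1, R=2, W=1

reason(slot 1) = WAW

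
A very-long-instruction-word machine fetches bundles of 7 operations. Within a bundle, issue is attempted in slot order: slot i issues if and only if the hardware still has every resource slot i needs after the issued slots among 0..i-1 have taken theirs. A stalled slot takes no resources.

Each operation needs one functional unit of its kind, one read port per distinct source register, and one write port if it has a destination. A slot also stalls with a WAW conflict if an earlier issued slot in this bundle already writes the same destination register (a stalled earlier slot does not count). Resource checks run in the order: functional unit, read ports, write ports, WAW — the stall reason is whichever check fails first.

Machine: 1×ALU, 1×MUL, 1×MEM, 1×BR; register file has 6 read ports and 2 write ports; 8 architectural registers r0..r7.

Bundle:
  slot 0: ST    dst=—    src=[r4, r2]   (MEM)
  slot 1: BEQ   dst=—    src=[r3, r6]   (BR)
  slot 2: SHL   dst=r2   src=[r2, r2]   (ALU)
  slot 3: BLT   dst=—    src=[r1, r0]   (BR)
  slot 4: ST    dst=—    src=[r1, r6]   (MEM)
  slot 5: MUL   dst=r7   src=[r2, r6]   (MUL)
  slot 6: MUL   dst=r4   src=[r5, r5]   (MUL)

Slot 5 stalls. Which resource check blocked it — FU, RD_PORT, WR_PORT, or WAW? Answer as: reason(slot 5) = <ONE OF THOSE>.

[0] MEM needs rd=2 wr=0: ok; after: ALU=1 MUL=1 MEM=0 BR=1, R=4, W=2
[1] BR needs rd=2 wr=0: ok; after: ALU=1 MUL=1 MEM=0 BR=0, R=2, W=2
[2] ALU needs rd=1 wr=1: ok; after: ALU=0 MUL=1 MEM=0 BR=0, R=1, W=1
[3] BR needs rd=2 wr=0: FU; after: ALU=0 MUL=1 MEM=0 BR=0, R=1, W=1
[4] MEM needs rd=2 wr=0: FU; after: ALU=0 MUL=1 MEM=0 BR=0, R=1, W=1
[5] MUL needs rd=2 wr=1: RD_PORT; after: ALU=0 MUL=1 MEM=0 BR=0, R=1, W=1
[6] MUL needs rd=1 wr=1: ok; after: ALU=0 MUL=0 MEM=0 BR=0, R=0, W=0

reason(slot 5) = RD_PORT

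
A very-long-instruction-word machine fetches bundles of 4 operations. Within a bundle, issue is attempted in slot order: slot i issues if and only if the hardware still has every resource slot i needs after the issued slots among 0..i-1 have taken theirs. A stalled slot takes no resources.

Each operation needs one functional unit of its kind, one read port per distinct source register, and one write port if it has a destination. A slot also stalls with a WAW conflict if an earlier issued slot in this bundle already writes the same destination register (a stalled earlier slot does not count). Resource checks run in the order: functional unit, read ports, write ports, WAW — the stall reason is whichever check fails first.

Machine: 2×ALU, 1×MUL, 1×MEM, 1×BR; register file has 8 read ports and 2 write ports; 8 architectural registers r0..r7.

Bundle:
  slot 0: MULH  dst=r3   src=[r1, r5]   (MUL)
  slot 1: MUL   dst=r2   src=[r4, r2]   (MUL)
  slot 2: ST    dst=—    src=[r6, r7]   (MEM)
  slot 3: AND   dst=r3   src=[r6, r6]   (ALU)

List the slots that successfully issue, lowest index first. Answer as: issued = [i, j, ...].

(0) want 1×MUL +2rd +1wr — yes → AL2|MU0|ME1|BR1|rd6|wr1
(1) want 1×MUL +2rd +1wr — FU → AL2|MU0|ME1|BR1|rd6|wr1
(2) want 1×MEM +2rd +0wr — yes → AL2|MU0|ME0|BR1|rd4|wr1
(3) want 1×ALU +1rd +1wr — WAW → AL2|MU0|ME0|BR1|rd4|wr1

issued = [0, 2]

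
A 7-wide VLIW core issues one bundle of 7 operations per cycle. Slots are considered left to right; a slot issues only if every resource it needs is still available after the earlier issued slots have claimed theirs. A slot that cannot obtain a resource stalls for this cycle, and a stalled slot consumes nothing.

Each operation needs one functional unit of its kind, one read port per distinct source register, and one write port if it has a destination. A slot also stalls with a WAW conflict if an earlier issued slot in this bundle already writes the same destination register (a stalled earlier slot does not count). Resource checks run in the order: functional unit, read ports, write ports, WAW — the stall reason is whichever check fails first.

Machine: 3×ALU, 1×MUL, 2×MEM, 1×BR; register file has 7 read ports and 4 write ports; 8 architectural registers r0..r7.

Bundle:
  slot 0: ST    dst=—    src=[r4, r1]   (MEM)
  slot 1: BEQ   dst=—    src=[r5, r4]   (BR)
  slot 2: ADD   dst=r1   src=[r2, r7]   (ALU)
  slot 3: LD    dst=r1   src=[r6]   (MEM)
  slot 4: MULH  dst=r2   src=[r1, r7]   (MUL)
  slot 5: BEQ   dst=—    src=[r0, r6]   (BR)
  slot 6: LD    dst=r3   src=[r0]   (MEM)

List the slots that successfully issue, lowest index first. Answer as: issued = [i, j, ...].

slot 0 (MEM): ISSUE — free A3,Mu1,Ld1,B1 rp5 wp4
slot 1 (BR): ISSUE — free A3,Mu1,Ld1,B0 rp3 wp4
slot 2 (ALU): ISSUE — free A2,Mu1,Ld1,B0 rp1 wp3
slot 3 (MEM): stall WAW — free A2,Mu1,Ld1,B0 rp1 wp3
slot 4 (MUL): stall RD_PORT — free A2,Mu1,Ld1,B0 rp1 wp3
slot 5 (BR): stall FU — free A2,Mu1,Ld1,B0 rp1 wp3
slot 6 (MEM): ISSUE — free A2,Mu1,Ld0,B0 rp0 wp2

issued = [0, 1, 2, 6]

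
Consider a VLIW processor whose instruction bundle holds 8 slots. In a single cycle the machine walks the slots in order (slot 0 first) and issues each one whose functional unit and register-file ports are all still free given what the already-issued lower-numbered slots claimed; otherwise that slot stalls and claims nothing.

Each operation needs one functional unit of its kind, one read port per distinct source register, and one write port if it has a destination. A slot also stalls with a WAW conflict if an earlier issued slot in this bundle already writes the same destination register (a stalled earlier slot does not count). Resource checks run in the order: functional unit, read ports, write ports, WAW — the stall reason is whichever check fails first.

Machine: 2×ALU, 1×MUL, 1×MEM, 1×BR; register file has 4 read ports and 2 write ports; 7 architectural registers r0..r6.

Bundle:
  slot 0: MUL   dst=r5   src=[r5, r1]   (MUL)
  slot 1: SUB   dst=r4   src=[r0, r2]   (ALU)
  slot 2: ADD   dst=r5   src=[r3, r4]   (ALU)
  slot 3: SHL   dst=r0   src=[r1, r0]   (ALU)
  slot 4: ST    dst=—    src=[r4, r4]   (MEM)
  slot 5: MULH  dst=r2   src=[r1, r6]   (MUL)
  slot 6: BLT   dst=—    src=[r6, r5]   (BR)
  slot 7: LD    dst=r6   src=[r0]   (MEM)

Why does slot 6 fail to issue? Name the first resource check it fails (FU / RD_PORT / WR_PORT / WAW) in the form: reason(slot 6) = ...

reason(slot 6) = RD_PORT

  0. MUL→r5 ⇒ go  {2A/0Mu/1Ld/1B | 2r 1w}
  1. ALU→r4 ⇒ go  {1A/0Mu/1Ld/1B | 0r 0w}
  2. ALU→r5 ⇒ no(RD_PORT)  {1A/0Mu/1Ld/1B | 0r 0w}
  3. ALU→r0 ⇒ no(RD_PORT)  {1A/0Mu/1Ld/1B | 0r 0w}
  4. MEM ⇒ no(RD_PORT)  {1A/0Mu/1Ld/1B | 0r 0w}
  5. MUL→r2 ⇒ no(FU)  {1A/0Mu/1Ld/1B | 0r 0w}
  6. BR ⇒ no(RD_PORT)  {1A/0Mu/1Ld/1B | 0r 0w}
  7. MEM→r6 ⇒ no(RD_PORT)  {1A/0Mu/1Ld/1B | 0r 0w}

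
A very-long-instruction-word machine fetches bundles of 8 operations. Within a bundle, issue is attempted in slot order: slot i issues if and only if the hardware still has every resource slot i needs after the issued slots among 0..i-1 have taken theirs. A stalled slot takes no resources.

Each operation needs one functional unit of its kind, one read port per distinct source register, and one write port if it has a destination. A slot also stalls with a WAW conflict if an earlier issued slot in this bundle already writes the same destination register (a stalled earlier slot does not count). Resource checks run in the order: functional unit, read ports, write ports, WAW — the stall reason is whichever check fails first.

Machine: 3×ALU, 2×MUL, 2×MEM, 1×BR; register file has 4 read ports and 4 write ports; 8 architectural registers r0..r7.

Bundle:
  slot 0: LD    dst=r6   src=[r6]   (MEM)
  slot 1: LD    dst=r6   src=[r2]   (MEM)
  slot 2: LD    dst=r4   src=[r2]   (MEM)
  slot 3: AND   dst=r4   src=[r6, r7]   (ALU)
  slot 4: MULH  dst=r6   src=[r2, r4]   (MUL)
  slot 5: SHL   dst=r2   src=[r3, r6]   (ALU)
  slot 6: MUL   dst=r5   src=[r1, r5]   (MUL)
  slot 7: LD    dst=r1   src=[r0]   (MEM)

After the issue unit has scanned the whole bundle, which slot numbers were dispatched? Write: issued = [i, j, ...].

issued = [0, 2, 5]

slot 0 (MEM): ISSUE — free A3,Mu2,Ld1,B1 rp3 wp3
slot 1 (MEM): stall WAW — free A3,Mu2,Ld1,B1 rp3 wp3
slot 2 (MEM): ISSUE — free A3,Mu2,Ld0,B1 rp2 wp2
slot 3 (ALU): stall WAW — free A3,Mu2,Ld0,B1 rp2 wp2
slot 4 (MUL): stall WAW — free A3,Mu2,Ld0,B1 rp2 wp2
slot 5 (ALU): ISSUE — free A2,Mu2,Ld0,B1 rp0 wp1
slot 6 (MUL): stall RD_PORT — free A2,Mu2,Ld0,B1 rp0 wp1
slot 7 (MEM): stall FU — free A2,Mu2,Ld0,B1 rp0 wp1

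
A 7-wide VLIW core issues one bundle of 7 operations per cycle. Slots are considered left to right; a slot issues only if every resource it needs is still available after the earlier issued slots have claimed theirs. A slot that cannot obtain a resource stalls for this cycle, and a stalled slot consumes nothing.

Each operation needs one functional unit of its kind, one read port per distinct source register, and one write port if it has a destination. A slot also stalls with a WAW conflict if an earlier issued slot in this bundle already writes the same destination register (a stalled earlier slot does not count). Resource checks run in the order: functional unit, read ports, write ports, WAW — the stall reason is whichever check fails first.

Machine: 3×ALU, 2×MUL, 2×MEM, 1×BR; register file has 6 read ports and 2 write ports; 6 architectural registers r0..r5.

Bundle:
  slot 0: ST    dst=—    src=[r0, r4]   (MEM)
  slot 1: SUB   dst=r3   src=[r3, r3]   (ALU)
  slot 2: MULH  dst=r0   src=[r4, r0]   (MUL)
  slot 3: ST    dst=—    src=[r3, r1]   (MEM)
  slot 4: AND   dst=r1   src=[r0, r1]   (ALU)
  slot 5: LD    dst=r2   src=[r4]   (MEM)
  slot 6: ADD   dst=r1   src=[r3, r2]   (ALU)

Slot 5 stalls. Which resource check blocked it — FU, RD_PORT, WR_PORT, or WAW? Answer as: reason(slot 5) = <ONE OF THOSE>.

#0 MEM src=r0,r4 dispatched  <A:3 Mu:2 Ld:1 B:1 rd:4 wr:2>
#1 ALU src=r3,r3 dispatched  <A:2 Mu:2 Ld:1 B:1 rd:3 wr:1>
#2 MUL src=r4,r0 dispatched  <A:2 Mu:1 Ld:1 B:1 rd:1 wr:0>
#3 MEM src=r3,r1 held:RD_PORT  <A:2 Mu:1 Ld:1 B:1 rd:1 wr:0>
#4 ALU src=r0,r1 held:RD_PORT  <A:2 Mu:1 Ld:1 B:1 rd:1 wr:0>
#5 MEM src=r4 held:WR_PORT  <A:2 Mu:1 Ld:1 B:1 rd:1 wr:0>
#6 ALU src=r3,r2 held:RD_PORT  <A:2 Mu:1 Ld:1 B:1 rd:1 wr:0>

reason(slot 5) = WR_PORT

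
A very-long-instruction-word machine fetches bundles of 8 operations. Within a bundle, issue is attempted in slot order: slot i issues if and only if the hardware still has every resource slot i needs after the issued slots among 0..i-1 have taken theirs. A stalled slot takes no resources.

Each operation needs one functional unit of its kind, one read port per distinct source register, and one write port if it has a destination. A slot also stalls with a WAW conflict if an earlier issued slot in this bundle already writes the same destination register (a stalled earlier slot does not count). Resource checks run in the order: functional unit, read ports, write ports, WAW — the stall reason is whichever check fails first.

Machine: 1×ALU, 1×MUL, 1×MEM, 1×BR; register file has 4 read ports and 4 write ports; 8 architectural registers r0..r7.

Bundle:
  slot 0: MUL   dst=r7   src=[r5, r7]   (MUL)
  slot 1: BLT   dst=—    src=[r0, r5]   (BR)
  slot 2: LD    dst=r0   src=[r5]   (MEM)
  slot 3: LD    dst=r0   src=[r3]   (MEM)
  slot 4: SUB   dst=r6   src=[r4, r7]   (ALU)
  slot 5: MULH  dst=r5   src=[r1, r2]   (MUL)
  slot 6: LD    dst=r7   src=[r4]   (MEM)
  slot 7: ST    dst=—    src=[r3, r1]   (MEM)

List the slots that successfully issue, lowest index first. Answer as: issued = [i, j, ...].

slot 0 (MUL): ISSUE — free A1,Mu0,Ld1,B1 rp2 wp3
slot 1 (BR): ISSUE — free A1,Mu0,Ld1,B0 rp0 wp3
slot 2 (MEM): stall RD_PORT — free A1,Mu0,Ld1,B0 rp0 wp3
slot 3 (MEM): stall RD_PORT — free A1,Mu0,Ld1,B0 rp0 wp3
slot 4 (ALU): stall RD_PORT — free A1,Mu0,Ld1,B0 rp0 wp3
slot 5 (MUL): stall FU — free A1,Mu0,Ld1,B0 rp0 wp3
slot 6 (MEM): stall RD_PORT — free A1,Mu0,Ld1,B0 rp0 wp3
slot 7 (MEM): stall RD_PORT — free A1,Mu0,Ld1,B0 rp0 wp3

issued = [0, 1]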